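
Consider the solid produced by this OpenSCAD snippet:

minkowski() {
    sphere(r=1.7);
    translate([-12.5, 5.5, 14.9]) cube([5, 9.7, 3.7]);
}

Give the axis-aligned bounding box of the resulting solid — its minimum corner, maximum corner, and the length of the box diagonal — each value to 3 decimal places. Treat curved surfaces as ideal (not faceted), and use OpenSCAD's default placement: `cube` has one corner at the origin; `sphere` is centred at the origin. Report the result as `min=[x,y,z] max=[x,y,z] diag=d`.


A = translate([-12.5, 5.5, 14.9]) cube([5, 9.7, 3.7]) → bbox [-12.5,5.5,14.9] .. [-7.5,15.2,18.6]
B = sphere(r=1.7) → bbox [-1.7,-1.7,-1.7] .. [1.7,1.7,1.7]
lo = A.lo+B.lo = [-12.5-1.7, 5.5-1.7, 14.9-1.7] = [-14.200,3.800,13.200]
hi = A.hi+B.hi = [-7.5+1.7, 15.2+1.7, 18.6+1.7] = [-5.800,16.900,20.300]
diag = √(8.4²+13.1²+7.1²) = √292.58 = 17.105

min=[-14.200,3.800,13.200] max=[-5.800,16.900,20.300] diag=17.105


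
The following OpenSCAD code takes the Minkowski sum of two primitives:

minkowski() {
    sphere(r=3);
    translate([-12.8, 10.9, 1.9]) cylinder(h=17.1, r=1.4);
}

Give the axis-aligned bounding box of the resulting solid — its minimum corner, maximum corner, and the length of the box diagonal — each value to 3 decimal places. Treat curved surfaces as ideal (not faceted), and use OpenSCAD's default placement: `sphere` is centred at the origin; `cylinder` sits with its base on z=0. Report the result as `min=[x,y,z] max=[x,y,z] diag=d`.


A = translate([-12.8, 10.9, 1.9]) cylinder(h=17.1, r=1.4) → bbox [-14.2,9.5,1.9] .. [-11.4,12.3,19]
B = sphere(r=3) → bbox [-3,-3,-3] .. [3,3,3]
lo = A.lo+B.lo = [-14.2-3, 9.5-3, 1.9-3] = [-17.200,6.500,-1.100]
hi = A.hi+B.hi = [-11.4+3, 12.3+3, 19+3] = [-8.400,15.300,22.000]
diag = √(8.8²+8.8²+23.1²) = √688.49 = 26.239

min=[-17.200,6.500,-1.100] max=[-8.400,15.300,22.000] diag=26.239


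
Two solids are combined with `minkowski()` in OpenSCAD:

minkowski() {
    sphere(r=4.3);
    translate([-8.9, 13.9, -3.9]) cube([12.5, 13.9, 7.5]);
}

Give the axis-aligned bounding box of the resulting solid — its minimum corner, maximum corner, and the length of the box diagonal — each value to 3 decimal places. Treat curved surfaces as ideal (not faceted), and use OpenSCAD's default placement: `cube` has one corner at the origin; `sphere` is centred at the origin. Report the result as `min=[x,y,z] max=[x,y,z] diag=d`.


A = translate([-8.9, 13.9, -3.9]) cube([12.5, 13.9, 7.5]) → bbox [-8.9,13.9,-3.9] .. [3.6,27.8,3.6]
B = sphere(r=4.3) → bbox [-4.3,-4.3,-4.3] .. [4.3,4.3,4.3]
lo = A.lo+B.lo = [-8.9-4.3, 13.9-4.3, -3.9-4.3] = [-13.200,9.600,-8.200]
hi = A.hi+B.hi = [3.6+4.3, 27.8+4.3, 3.6+4.3] = [7.900,32.100,7.900]
diag = √(21.1²+22.5²+16.1²) = √1210.67 = 34.795

min=[-13.200,9.600,-8.200] max=[7.900,32.100,7.900] diag=34.795


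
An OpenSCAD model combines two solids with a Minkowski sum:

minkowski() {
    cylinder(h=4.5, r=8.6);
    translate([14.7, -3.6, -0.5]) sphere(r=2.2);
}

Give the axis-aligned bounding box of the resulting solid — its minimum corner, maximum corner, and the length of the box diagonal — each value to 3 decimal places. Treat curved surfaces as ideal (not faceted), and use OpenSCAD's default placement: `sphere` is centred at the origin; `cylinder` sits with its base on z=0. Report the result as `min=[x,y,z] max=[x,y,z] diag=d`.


A = translate([14.7, -3.6, -0.5]) sphere(r=2.2) → bbox [12.5,-5.8,-2.7] .. [16.9,-1.4,1.7]
B = cylinder(h=4.5, r=8.6) → bbox [-8.6,-8.6,0] .. [8.6,8.6,4.5]
lo = A.lo+B.lo = [12.5-8.6, -5.8-8.6, -2.7+0] = [3.900,-14.400,-2.700]
hi = A.hi+B.hi = [16.9+8.6, -1.4+8.6, 1.7+4.5] = [25.500,7.200,6.200]
diag = √(21.6²+21.6²+8.9²) = √1012.33 = 31.817

min=[3.900,-14.400,-2.700] max=[25.500,7.200,6.200] diag=31.817


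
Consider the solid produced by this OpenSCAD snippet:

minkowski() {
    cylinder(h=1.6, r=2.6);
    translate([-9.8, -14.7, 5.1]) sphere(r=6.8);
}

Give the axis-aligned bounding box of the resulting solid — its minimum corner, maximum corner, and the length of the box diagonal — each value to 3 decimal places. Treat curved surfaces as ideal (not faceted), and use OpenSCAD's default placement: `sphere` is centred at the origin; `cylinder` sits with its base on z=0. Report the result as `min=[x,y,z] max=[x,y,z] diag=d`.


A = translate([-9.8, -14.7, 5.1]) sphere(r=6.8) → bbox [-16.6,-21.5,-1.7] .. [-3,-7.9,11.9]
B = cylinder(h=1.6, r=2.6) → bbox [-2.6,-2.6,0] .. [2.6,2.6,1.6]
lo = A.lo+B.lo = [-16.6-2.6, -21.5-2.6, -1.7+0] = [-19.200,-24.100,-1.700]
hi = A.hi+B.hi = [-3+2.6, -7.9+2.6, 11.9+1.6] = [-0.400,-5.300,13.500]
diag = √(18.8²+18.8²+15.2²) = √937.92 = 30.625

min=[-19.200,-24.100,-1.700] max=[-0.400,-5.300,13.500] diag=30.625


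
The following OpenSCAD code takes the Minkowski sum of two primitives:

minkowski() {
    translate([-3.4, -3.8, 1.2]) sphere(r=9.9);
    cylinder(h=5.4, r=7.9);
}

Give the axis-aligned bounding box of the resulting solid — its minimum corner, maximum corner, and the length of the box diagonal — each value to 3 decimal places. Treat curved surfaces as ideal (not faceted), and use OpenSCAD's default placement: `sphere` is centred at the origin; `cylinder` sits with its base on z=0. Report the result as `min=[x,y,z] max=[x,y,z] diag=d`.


A = translate([-3.4, -3.8, 1.2]) sphere(r=9.9) → bbox [-13.3,-13.7,-8.7] .. [6.5,6.1,11.1]
B = cylinder(h=5.4, r=7.9) → bbox [-7.9,-7.9,0] .. [7.9,7.9,5.4]
lo = A.lo+B.lo = [-13.3-7.9, -13.7-7.9, -8.7+0] = [-21.200,-21.600,-8.700]
hi = A.hi+B.hi = [6.5+7.9, 6.1+7.9, 11.1+5.4] = [14.400,14.000,16.500]
diag = √(35.6²+35.6²+25.2²) = √3169.76 = 56.301

min=[-21.200,-21.600,-8.700] max=[14.400,14.000,16.500] diag=56.301


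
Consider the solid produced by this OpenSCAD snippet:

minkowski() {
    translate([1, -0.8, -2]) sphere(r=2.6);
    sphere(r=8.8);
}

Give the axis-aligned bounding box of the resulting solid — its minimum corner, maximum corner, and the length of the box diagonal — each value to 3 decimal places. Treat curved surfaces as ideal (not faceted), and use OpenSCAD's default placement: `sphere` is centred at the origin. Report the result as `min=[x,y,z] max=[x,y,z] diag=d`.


A = translate([1, -0.8, -2]) sphere(r=2.6) → bbox [-1.6,-3.4,-4.6] .. [3.6,1.8,0.6]
B = sphere(r=8.8) → bbox [-8.8,-8.8,-8.8] .. [8.8,8.8,8.8]
lo = A.lo+B.lo = [-1.6-8.8, -3.4-8.8, -4.6-8.8] = [-10.400,-12.200,-13.400]
hi = A.hi+B.hi = [3.6+8.8, 1.8+8.8, 0.6+8.8] = [12.400,10.600,9.400]
diag = √(22.8²+22.8²+22.8²) = √1559.52 = 39.491

min=[-10.400,-12.200,-13.400] max=[12.400,10.600,9.400] diag=39.491


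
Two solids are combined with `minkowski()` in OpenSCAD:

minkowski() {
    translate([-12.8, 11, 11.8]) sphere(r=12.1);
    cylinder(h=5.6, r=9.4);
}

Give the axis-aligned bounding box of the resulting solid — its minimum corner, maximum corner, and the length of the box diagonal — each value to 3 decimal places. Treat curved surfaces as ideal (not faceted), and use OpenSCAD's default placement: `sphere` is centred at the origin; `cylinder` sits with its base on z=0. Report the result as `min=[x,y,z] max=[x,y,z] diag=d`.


min=[-34.300,-10.500,-0.300] max=[8.700,32.500,29.500] diag=67.720

A = translate([-12.8, 11, 11.8]) sphere(r=12.1) → bbox [-24.9,-1.1,-0.3] .. [-0.7,23.1,23.9]
B = cylinder(h=5.6, r=9.4) → bbox [-9.4,-9.4,0] .. [9.4,9.4,5.6]
lo = A.lo+B.lo = [-24.9-9.4, -1.1-9.4, -0.3+0] = [-34.300,-10.500,-0.300]
hi = A.hi+B.hi = [-0.7+9.4, 23.1+9.4, 23.9+5.6] = [8.700,32.500,29.500]
diag = √(43²+43²+29.8²) = √4586.04 = 67.720


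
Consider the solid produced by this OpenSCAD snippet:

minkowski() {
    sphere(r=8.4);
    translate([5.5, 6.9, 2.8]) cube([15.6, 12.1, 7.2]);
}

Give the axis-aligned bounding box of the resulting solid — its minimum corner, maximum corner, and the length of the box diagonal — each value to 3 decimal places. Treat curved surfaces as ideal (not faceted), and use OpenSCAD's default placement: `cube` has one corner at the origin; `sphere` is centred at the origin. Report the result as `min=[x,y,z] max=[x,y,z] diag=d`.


A = translate([5.5, 6.9, 2.8]) cube([15.6, 12.1, 7.2]) → bbox [5.5,6.9,2.8] .. [21.1,19,10]
B = sphere(r=8.4) → bbox [-8.4,-8.4,-8.4] .. [8.4,8.4,8.4]
lo = A.lo+B.lo = [5.5-8.4, 6.9-8.4, 2.8-8.4] = [-2.900,-1.500,-5.600]
hi = A.hi+B.hi = [21.1+8.4, 19+8.4, 10+8.4] = [29.500,27.400,18.400]
diag = √(32.4²+28.9²+24²) = √2460.97 = 49.608

min=[-2.900,-1.500,-5.600] max=[29.500,27.400,18.400] diag=49.608


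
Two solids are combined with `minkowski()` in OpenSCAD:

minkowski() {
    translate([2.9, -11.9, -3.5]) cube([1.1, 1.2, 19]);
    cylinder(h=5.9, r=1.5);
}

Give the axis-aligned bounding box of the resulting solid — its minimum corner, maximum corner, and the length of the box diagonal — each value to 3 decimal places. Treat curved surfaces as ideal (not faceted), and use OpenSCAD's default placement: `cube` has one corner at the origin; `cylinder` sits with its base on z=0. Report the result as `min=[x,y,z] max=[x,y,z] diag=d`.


A = translate([2.9, -11.9, -3.5]) cube([1.1, 1.2, 19]) → bbox [2.9,-11.9,-3.5] .. [4,-10.7,15.5]
B = cylinder(h=5.9, r=1.5) → bbox [-1.5,-1.5,0] .. [1.5,1.5,5.9]
lo = A.lo+B.lo = [2.9-1.5, -11.9-1.5, -3.5+0] = [1.400,-13.400,-3.500]
hi = A.hi+B.hi = [4+1.5, -10.7+1.5, 15.5+5.9] = [5.500,-9.200,21.400]
diag = √(4.1²+4.2²+24.9²) = √654.46 = 25.582

min=[1.400,-13.400,-3.500] max=[5.500,-9.200,21.400] diag=25.582


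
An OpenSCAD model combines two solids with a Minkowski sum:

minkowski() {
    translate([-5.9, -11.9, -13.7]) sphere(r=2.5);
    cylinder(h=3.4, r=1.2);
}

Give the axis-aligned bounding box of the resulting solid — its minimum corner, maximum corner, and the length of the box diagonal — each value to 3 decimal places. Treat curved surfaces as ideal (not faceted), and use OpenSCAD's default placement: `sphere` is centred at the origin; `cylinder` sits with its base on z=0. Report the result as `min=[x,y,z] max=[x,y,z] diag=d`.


min=[-9.600,-15.600,-16.200] max=[-2.200,-8.200,-7.800] diag=13.419

A = translate([-5.9, -11.9, -13.7]) sphere(r=2.5) → bbox [-8.4,-14.4,-16.2] .. [-3.4,-9.4,-11.2]
B = cylinder(h=3.4, r=1.2) → bbox [-1.2,-1.2,0] .. [1.2,1.2,3.4]
lo = A.lo+B.lo = [-8.4-1.2, -14.4-1.2, -16.2+0] = [-9.600,-15.600,-16.200]
hi = A.hi+B.hi = [-3.4+1.2, -9.4+1.2, -11.2+3.4] = [-2.200,-8.200,-7.800]
diag = √(7.4²+7.4²+8.4²) = √180.08 = 13.419


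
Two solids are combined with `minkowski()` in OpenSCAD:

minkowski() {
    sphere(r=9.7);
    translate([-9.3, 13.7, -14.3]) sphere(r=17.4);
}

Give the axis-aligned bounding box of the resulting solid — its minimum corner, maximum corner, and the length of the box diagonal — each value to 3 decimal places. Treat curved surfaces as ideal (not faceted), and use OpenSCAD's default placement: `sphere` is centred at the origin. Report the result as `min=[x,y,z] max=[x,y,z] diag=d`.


min=[-36.400,-13.400,-41.400] max=[17.800,40.800,12.800] diag=93.877

A = translate([-9.3, 13.7, -14.3]) sphere(r=17.4) → bbox [-26.7,-3.7,-31.7] .. [8.1,31.1,3.1]
B = sphere(r=9.7) → bbox [-9.7,-9.7,-9.7] .. [9.7,9.7,9.7]
lo = A.lo+B.lo = [-26.7-9.7, -3.7-9.7, -31.7-9.7] = [-36.400,-13.400,-41.400]
hi = A.hi+B.hi = [8.1+9.7, 31.1+9.7, 3.1+9.7] = [17.800,40.800,12.800]
diag = √(54.2²+54.2²+54.2²) = √8812.92 = 93.877


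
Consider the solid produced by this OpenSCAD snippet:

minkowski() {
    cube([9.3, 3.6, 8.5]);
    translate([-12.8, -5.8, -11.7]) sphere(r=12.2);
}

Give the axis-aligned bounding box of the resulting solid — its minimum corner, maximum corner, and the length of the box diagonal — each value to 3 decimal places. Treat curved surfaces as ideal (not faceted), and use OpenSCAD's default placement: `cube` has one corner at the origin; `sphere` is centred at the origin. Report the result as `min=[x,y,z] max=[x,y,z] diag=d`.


A = translate([-12.8, -5.8, -11.7]) sphere(r=12.2) → bbox [-25,-18,-23.9] .. [-0.6,6.4,0.5]
B = cube([9.3, 3.6, 8.5]) → bbox [0,0,0] .. [9.3,3.6,8.5]
lo = A.lo+B.lo = [-25+0, -18+0, -23.9+0] = [-25.000,-18.000,-23.900]
hi = A.hi+B.hi = [-0.6+9.3, 6.4+3.6, 0.5+8.5] = [8.700,10.000,9.000]
diag = √(33.7²+28²+32.9²) = √3002.1 = 54.791

min=[-25.000,-18.000,-23.900] max=[8.700,10.000,9.000] diag=54.791


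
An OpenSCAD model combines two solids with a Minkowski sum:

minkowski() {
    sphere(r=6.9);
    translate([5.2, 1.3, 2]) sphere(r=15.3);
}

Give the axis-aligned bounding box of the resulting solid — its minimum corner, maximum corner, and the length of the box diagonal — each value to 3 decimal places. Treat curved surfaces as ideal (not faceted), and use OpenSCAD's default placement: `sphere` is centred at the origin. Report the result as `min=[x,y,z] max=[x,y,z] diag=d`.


A = translate([5.2, 1.3, 2]) sphere(r=15.3) → bbox [-10.1,-14,-13.3] .. [20.5,16.6,17.3]
B = sphere(r=6.9) → bbox [-6.9,-6.9,-6.9] .. [6.9,6.9,6.9]
lo = A.lo+B.lo = [-10.1-6.9, -14-6.9, -13.3-6.9] = [-17.000,-20.900,-20.200]
hi = A.hi+B.hi = [20.5+6.9, 16.6+6.9, 17.3+6.9] = [27.400,23.500,24.200]
diag = √(44.4²+44.4²+44.4²) = √5914.08 = 76.903

min=[-17.000,-20.900,-20.200] max=[27.400,23.500,24.200] diag=76.903


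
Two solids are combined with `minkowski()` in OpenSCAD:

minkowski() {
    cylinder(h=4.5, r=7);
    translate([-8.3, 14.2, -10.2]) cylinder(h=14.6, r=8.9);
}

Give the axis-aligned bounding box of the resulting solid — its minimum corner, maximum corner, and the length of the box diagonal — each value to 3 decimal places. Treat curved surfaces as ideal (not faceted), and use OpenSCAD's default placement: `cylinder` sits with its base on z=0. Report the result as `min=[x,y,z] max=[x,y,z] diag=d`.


A = translate([-8.3, 14.2, -10.2]) cylinder(h=14.6, r=8.9) → bbox [-17.2,5.3,-10.2] .. [0.6,23.1,4.4]
B = cylinder(h=4.5, r=7) → bbox [-7,-7,0] .. [7,7,4.5]
lo = A.lo+B.lo = [-17.2-7, 5.3-7, -10.2+0] = [-24.200,-1.700,-10.200]
hi = A.hi+B.hi = [0.6+7, 23.1+7, 4.4+4.5] = [7.600,30.100,8.900]
diag = √(31.8²+31.8²+19.1²) = √2387.29 = 48.860

min=[-24.200,-1.700,-10.200] max=[7.600,30.100,8.900] diag=48.860


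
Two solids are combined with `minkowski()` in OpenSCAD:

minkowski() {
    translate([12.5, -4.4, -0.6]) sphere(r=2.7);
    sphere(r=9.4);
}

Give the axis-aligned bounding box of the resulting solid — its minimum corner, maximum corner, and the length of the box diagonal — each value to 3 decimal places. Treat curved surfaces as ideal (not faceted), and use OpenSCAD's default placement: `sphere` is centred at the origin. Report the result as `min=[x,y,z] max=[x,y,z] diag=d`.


min=[0.400,-16.500,-12.700] max=[24.600,7.700,11.500] diag=41.916

A = translate([12.5, -4.4, -0.6]) sphere(r=2.7) → bbox [9.8,-7.1,-3.3] .. [15.2,-1.7,2.1]
B = sphere(r=9.4) → bbox [-9.4,-9.4,-9.4] .. [9.4,9.4,9.4]
lo = A.lo+B.lo = [9.8-9.4, -7.1-9.4, -3.3-9.4] = [0.400,-16.500,-12.700]
hi = A.hi+B.hi = [15.2+9.4, -1.7+9.4, 2.1+9.4] = [24.600,7.700,11.500]
diag = √(24.2²+24.2²+24.2²) = √1756.92 = 41.916


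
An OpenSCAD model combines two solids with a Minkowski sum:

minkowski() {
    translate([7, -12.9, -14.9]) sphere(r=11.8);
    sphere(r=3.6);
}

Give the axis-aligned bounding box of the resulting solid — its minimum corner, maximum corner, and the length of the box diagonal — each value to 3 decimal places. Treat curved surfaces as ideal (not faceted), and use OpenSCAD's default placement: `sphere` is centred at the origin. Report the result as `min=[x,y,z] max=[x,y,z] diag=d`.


min=[-8.400,-28.300,-30.300] max=[22.400,2.500,0.500] diag=53.347

A = translate([7, -12.9, -14.9]) sphere(r=11.8) → bbox [-4.8,-24.7,-26.7] .. [18.8,-1.1,-3.1]
B = sphere(r=3.6) → bbox [-3.6,-3.6,-3.6] .. [3.6,3.6,3.6]
lo = A.lo+B.lo = [-4.8-3.6, -24.7-3.6, -26.7-3.6] = [-8.400,-28.300,-30.300]
hi = A.hi+B.hi = [18.8+3.6, -1.1+3.6, -3.1+3.6] = [22.400,2.500,0.500]
diag = √(30.8²+30.8²+30.8²) = √2845.92 = 53.347


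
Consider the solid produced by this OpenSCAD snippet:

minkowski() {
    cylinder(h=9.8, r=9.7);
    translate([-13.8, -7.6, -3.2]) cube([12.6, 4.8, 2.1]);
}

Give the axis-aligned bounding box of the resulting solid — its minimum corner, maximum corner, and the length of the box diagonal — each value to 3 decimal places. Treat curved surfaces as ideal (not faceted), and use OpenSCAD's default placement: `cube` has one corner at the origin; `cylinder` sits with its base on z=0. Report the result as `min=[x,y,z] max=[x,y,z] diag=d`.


min=[-23.500,-17.300,-3.200] max=[8.500,6.900,8.700] diag=41.848

A = translate([-13.8, -7.6, -3.2]) cube([12.6, 4.8, 2.1]) → bbox [-13.8,-7.6,-3.2] .. [-1.2,-2.8,-1.1]
B = cylinder(h=9.8, r=9.7) → bbox [-9.7,-9.7,0] .. [9.7,9.7,9.8]
lo = A.lo+B.lo = [-13.8-9.7, -7.6-9.7, -3.2+0] = [-23.500,-17.300,-3.200]
hi = A.hi+B.hi = [-1.2+9.7, -2.8+9.7, -1.1+9.8] = [8.500,6.900,8.700]
diag = √(32²+24.2²+11.9²) = √1751.25 = 41.848


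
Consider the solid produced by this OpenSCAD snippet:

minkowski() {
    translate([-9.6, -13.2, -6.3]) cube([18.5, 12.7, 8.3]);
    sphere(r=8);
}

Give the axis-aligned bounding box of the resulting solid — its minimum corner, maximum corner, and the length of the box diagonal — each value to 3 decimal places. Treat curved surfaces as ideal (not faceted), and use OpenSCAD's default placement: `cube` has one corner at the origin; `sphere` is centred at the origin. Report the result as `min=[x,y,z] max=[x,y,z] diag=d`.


min=[-17.600,-21.200,-14.300] max=[16.900,7.500,10.000] diag=51.034

A = translate([-9.6, -13.2, -6.3]) cube([18.5, 12.7, 8.3]) → bbox [-9.6,-13.2,-6.3] .. [8.9,-0.5,2]
B = sphere(r=8) → bbox [-8,-8,-8] .. [8,8,8]
lo = A.lo+B.lo = [-9.6-8, -13.2-8, -6.3-8] = [-17.600,-21.200,-14.300]
hi = A.hi+B.hi = [8.9+8, -0.5+8, 2+8] = [16.900,7.500,10.000]
diag = √(34.5²+28.7²+24.3²) = √2604.43 = 51.034


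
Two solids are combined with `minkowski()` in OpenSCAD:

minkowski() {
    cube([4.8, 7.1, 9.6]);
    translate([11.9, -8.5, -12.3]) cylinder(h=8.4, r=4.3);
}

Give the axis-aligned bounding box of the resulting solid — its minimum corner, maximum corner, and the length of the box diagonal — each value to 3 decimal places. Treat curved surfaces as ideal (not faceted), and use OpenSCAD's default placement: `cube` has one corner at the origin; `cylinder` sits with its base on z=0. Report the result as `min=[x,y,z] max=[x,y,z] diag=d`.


A = translate([11.9, -8.5, -12.3]) cylinder(h=8.4, r=4.3) → bbox [7.6,-12.8,-12.3] .. [16.2,-4.2,-3.9]
B = cube([4.8, 7.1, 9.6]) → bbox [0,0,0] .. [4.8,7.1,9.6]
lo = A.lo+B.lo = [7.6+0, -12.8+0, -12.3+0] = [7.600,-12.800,-12.300]
hi = A.hi+B.hi = [16.2+4.8, -4.2+7.1, -3.9+9.6] = [21.000,2.900,5.700]
diag = √(13.4²+15.7²+18²) = √750.05 = 27.387

min=[7.600,-12.800,-12.300] max=[21.000,2.900,5.700] diag=27.387


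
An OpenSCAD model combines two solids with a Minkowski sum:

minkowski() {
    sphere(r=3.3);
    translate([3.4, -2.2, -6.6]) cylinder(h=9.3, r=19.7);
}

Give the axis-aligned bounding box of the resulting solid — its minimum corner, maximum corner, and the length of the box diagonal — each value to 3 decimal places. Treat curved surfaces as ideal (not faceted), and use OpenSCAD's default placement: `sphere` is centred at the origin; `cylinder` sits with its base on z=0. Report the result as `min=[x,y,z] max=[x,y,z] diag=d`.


min=[-19.600,-25.200,-9.900] max=[26.400,20.800,6.000] diag=66.969

A = translate([3.4, -2.2, -6.6]) cylinder(h=9.3, r=19.7) → bbox [-16.3,-21.9,-6.6] .. [23.1,17.5,2.7]
B = sphere(r=3.3) → bbox [-3.3,-3.3,-3.3] .. [3.3,3.3,3.3]
lo = A.lo+B.lo = [-16.3-3.3, -21.9-3.3, -6.6-3.3] = [-19.600,-25.200,-9.900]
hi = A.hi+B.hi = [23.1+3.3, 17.5+3.3, 2.7+3.3] = [26.400,20.800,6.000]
diag = √(46²+46²+15.9²) = √4484.81 = 66.969


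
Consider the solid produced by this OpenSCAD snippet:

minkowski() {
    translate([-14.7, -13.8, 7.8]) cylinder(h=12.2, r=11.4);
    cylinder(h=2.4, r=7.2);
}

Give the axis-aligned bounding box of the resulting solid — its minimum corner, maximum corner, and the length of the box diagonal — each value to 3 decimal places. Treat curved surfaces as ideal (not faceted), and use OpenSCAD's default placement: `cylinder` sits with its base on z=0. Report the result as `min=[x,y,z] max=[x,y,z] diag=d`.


min=[-33.300,-32.400,7.800] max=[3.900,4.800,22.400] diag=54.597

A = translate([-14.7, -13.8, 7.8]) cylinder(h=12.2, r=11.4) → bbox [-26.1,-25.2,7.8] .. [-3.3,-2.4,20]
B = cylinder(h=2.4, r=7.2) → bbox [-7.2,-7.2,0] .. [7.2,7.2,2.4]
lo = A.lo+B.lo = [-26.1-7.2, -25.2-7.2, 7.8+0] = [-33.300,-32.400,7.800]
hi = A.hi+B.hi = [-3.3+7.2, -2.4+7.2, 20+2.4] = [3.900,4.800,22.400]
diag = √(37.2²+37.2²+14.6²) = √2980.84 = 54.597


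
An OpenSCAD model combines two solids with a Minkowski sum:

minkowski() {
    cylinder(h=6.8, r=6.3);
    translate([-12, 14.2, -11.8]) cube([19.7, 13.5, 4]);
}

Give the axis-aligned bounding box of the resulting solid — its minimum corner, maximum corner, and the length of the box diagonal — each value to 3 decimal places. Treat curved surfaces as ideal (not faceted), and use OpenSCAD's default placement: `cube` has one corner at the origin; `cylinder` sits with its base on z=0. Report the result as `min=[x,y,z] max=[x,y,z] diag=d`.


A = translate([-12, 14.2, -11.8]) cube([19.7, 13.5, 4]) → bbox [-12,14.2,-11.8] .. [7.7,27.7,-7.8]
B = cylinder(h=6.8, r=6.3) → bbox [-6.3,-6.3,0] .. [6.3,6.3,6.8]
lo = A.lo+B.lo = [-12-6.3, 14.2-6.3, -11.8+0] = [-18.300,7.900,-11.800]
hi = A.hi+B.hi = [7.7+6.3, 27.7+6.3, -7.8+6.8] = [14.000,34.000,-1.000]
diag = √(32.3²+26.1²+10.8²) = √1841.14 = 42.909

min=[-18.300,7.900,-11.800] max=[14.000,34.000,-1.000] diag=42.909


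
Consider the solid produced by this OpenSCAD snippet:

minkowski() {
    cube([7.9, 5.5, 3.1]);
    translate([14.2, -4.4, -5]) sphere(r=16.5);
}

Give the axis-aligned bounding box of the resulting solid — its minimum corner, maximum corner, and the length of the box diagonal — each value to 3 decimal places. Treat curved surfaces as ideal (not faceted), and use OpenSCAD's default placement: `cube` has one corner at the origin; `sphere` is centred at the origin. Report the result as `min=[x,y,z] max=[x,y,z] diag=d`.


A = translate([14.2, -4.4, -5]) sphere(r=16.5) → bbox [-2.3,-20.9,-21.5] .. [30.7,12.1,11.5]
B = cube([7.9, 5.5, 3.1]) → bbox [0,0,0] .. [7.9,5.5,3.1]
lo = A.lo+B.lo = [-2.3+0, -20.9+0, -21.5+0] = [-2.300,-20.900,-21.500]
hi = A.hi+B.hi = [30.7+7.9, 12.1+5.5, 11.5+3.1] = [38.600,17.600,14.600]
diag = √(40.9²+38.5²+36.1²) = √4458.27 = 66.770

min=[-2.300,-20.900,-21.500] max=[38.600,17.600,14.600] diag=66.770


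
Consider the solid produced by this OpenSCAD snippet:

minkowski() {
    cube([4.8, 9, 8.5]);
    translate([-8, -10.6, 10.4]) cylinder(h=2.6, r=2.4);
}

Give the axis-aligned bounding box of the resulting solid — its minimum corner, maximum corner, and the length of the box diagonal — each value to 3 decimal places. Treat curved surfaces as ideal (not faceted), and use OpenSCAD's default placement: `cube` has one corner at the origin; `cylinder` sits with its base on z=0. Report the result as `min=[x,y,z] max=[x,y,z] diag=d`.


min=[-10.400,-13.000,10.400] max=[-0.800,0.800,21.500] diag=20.145

A = translate([-8, -10.6, 10.4]) cylinder(h=2.6, r=2.4) → bbox [-10.4,-13,10.4] .. [-5.6,-8.2,13]
B = cube([4.8, 9, 8.5]) → bbox [0,0,0] .. [4.8,9,8.5]
lo = A.lo+B.lo = [-10.4+0, -13+0, 10.4+0] = [-10.400,-13.000,10.400]
hi = A.hi+B.hi = [-5.6+4.8, -8.2+9, 13+8.5] = [-0.800,0.800,21.500]
diag = √(9.6²+13.8²+11.1²) = √405.81 = 20.145


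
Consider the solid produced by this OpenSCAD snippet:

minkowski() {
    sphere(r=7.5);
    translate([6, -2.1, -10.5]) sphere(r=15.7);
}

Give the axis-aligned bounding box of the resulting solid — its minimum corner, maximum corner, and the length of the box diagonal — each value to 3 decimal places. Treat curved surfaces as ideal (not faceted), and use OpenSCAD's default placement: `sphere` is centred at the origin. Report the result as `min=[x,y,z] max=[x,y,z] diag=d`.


min=[-17.200,-25.300,-33.700] max=[29.200,21.100,12.700] diag=80.367

A = translate([6, -2.1, -10.5]) sphere(r=15.7) → bbox [-9.7,-17.8,-26.2] .. [21.7,13.6,5.2]
B = sphere(r=7.5) → bbox [-7.5,-7.5,-7.5] .. [7.5,7.5,7.5]
lo = A.lo+B.lo = [-9.7-7.5, -17.8-7.5, -26.2-7.5] = [-17.200,-25.300,-33.700]
hi = A.hi+B.hi = [21.7+7.5, 13.6+7.5, 5.2+7.5] = [29.200,21.100,12.700]
diag = √(46.4²+46.4²+46.4²) = √6458.88 = 80.367


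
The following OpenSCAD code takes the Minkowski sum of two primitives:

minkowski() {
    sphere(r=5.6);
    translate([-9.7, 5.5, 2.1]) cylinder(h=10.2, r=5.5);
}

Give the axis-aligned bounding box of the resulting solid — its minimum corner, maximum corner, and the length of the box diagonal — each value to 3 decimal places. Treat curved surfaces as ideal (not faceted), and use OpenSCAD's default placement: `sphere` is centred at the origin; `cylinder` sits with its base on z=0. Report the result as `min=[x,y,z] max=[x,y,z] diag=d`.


min=[-20.800,-5.600,-3.500] max=[1.400,16.600,17.900] diag=37.995

A = translate([-9.7, 5.5, 2.1]) cylinder(h=10.2, r=5.5) → bbox [-15.2,0,2.1] .. [-4.2,11,12.3]
B = sphere(r=5.6) → bbox [-5.6,-5.6,-5.6] .. [5.6,5.6,5.6]
lo = A.lo+B.lo = [-15.2-5.6, 0-5.6, 2.1-5.6] = [-20.800,-5.600,-3.500]
hi = A.hi+B.hi = [-4.2+5.6, 11+5.6, 12.3+5.6] = [1.400,16.600,17.900]
diag = √(22.2²+22.2²+21.4²) = √1443.64 = 37.995


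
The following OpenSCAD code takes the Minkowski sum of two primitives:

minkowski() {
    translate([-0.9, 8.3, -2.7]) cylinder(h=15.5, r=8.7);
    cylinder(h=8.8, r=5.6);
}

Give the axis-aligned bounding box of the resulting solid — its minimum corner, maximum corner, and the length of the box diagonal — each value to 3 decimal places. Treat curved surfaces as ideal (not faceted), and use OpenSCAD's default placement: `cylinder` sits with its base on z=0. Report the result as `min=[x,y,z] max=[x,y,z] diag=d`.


min=[-15.200,-6.000,-2.700] max=[13.400,22.600,21.600] diag=47.185

A = translate([-0.9, 8.3, -2.7]) cylinder(h=15.5, r=8.7) → bbox [-9.6,-0.4,-2.7] .. [7.8,17,12.8]
B = cylinder(h=8.8, r=5.6) → bbox [-5.6,-5.6,0] .. [5.6,5.6,8.8]
lo = A.lo+B.lo = [-9.6-5.6, -0.4-5.6, -2.7+0] = [-15.200,-6.000,-2.700]
hi = A.hi+B.hi = [7.8+5.6, 17+5.6, 12.8+8.8] = [13.400,22.600,21.600]
diag = √(28.6²+28.6²+24.3²) = √2226.41 = 47.185


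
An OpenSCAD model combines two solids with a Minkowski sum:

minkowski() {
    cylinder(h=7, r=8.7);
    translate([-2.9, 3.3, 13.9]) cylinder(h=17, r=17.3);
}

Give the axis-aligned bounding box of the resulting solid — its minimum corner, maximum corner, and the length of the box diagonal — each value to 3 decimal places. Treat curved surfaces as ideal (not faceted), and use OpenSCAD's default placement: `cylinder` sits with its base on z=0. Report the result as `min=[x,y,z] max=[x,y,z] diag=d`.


A = translate([-2.9, 3.3, 13.9]) cylinder(h=17, r=17.3) → bbox [-20.2,-14,13.9] .. [14.4,20.6,30.9]
B = cylinder(h=7, r=8.7) → bbox [-8.7,-8.7,0] .. [8.7,8.7,7]
lo = A.lo+B.lo = [-20.2-8.7, -14-8.7, 13.9+0] = [-28.900,-22.700,13.900]
hi = A.hi+B.hi = [14.4+8.7, 20.6+8.7, 30.9+7] = [23.100,29.300,37.900]
diag = √(52²+52²+24²) = √5984 = 77.356

min=[-28.900,-22.700,13.900] max=[23.100,29.300,37.900] diag=77.356


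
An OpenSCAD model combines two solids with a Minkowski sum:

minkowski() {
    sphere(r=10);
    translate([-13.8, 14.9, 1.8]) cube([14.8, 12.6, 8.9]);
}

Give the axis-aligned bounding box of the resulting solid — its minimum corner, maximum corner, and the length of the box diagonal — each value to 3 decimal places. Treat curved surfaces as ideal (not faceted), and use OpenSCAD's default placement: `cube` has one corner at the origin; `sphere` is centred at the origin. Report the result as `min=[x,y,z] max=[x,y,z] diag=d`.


min=[-23.800,4.900,-8.200] max=[11.000,37.500,20.700] diag=55.758

A = translate([-13.8, 14.9, 1.8]) cube([14.8, 12.6, 8.9]) → bbox [-13.8,14.9,1.8] .. [1,27.5,10.7]
B = sphere(r=10) → bbox [-10,-10,-10] .. [10,10,10]
lo = A.lo+B.lo = [-13.8-10, 14.9-10, 1.8-10] = [-23.800,4.900,-8.200]
hi = A.hi+B.hi = [1+10, 27.5+10, 10.7+10] = [11.000,37.500,20.700]
diag = √(34.8²+32.6²+28.9²) = √3109.01 = 55.758


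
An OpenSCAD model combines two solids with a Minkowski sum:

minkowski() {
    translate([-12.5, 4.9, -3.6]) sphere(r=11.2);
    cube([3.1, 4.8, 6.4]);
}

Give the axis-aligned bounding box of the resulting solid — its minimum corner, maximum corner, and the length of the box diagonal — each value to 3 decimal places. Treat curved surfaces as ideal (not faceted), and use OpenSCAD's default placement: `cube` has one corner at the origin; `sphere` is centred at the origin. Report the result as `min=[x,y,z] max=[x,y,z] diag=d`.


A = translate([-12.5, 4.9, -3.6]) sphere(r=11.2) → bbox [-23.7,-6.3,-14.8] .. [-1.3,16.1,7.6]
B = cube([3.1, 4.8, 6.4]) → bbox [0,0,0] .. [3.1,4.8,6.4]
lo = A.lo+B.lo = [-23.7+0, -6.3+0, -14.8+0] = [-23.700,-6.300,-14.800]
hi = A.hi+B.hi = [-1.3+3.1, 16.1+4.8, 7.6+6.4] = [1.800,20.900,14.000]
diag = √(25.5²+27.2²+28.8²) = √2219.53 = 47.112

min=[-23.700,-6.300,-14.800] max=[1.800,20.900,14.000] diag=47.112


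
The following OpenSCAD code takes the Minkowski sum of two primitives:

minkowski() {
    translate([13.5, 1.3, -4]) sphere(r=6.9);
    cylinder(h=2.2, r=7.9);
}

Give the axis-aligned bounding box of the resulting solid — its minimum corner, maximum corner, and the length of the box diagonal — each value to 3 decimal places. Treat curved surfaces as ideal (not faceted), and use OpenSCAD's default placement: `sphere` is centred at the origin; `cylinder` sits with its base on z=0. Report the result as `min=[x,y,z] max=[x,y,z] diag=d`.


A = translate([13.5, 1.3, -4]) sphere(r=6.9) → bbox [6.6,-5.6,-10.9] .. [20.4,8.2,2.9]
B = cylinder(h=2.2, r=7.9) → bbox [-7.9,-7.9,0] .. [7.9,7.9,2.2]
lo = A.lo+B.lo = [6.6-7.9, -5.6-7.9, -10.9+0] = [-1.300,-13.500,-10.900]
hi = A.hi+B.hi = [20.4+7.9, 8.2+7.9, 2.9+2.2] = [28.300,16.100,5.100]
diag = √(29.6²+29.6²+16²) = √2008.32 = 44.814

min=[-1.300,-13.500,-10.900] max=[28.300,16.100,5.100] diag=44.814


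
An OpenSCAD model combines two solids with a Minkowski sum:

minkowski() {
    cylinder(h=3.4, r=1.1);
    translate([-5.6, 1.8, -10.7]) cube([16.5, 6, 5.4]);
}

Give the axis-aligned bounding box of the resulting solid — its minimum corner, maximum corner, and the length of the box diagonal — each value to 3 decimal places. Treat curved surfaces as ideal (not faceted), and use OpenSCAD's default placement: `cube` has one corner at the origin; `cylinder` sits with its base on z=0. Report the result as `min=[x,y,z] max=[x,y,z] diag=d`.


A = translate([-5.6, 1.8, -10.7]) cube([16.5, 6, 5.4]) → bbox [-5.6,1.8,-10.7] .. [10.9,7.8,-5.3]
B = cylinder(h=3.4, r=1.1) → bbox [-1.1,-1.1,0] .. [1.1,1.1,3.4]
lo = A.lo+B.lo = [-5.6-1.1, 1.8-1.1, -10.7+0] = [-6.700,0.700,-10.700]
hi = A.hi+B.hi = [10.9+1.1, 7.8+1.1, -5.3+3.4] = [12.000,8.900,-1.900]
diag = √(18.7²+8.2²+8.8²) = √494.37 = 22.234

min=[-6.700,0.700,-10.700] max=[12.000,8.900,-1.900] diag=22.234


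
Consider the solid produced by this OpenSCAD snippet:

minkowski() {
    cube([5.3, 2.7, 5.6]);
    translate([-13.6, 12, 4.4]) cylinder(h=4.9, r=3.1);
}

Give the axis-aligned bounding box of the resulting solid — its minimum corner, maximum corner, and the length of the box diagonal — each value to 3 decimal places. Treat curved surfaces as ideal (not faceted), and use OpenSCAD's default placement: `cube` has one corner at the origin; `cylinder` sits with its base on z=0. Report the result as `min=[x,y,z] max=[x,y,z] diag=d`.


A = translate([-13.6, 12, 4.4]) cylinder(h=4.9, r=3.1) → bbox [-16.7,8.9,4.4] .. [-10.5,15.1,9.3]
B = cube([5.3, 2.7, 5.6]) → bbox [0,0,0] .. [5.3,2.7,5.6]
lo = A.lo+B.lo = [-16.7+0, 8.9+0, 4.4+0] = [-16.700,8.900,4.400]
hi = A.hi+B.hi = [-10.5+5.3, 15.1+2.7, 9.3+5.6] = [-5.200,17.800,14.900]
diag = √(11.5²+8.9²+10.5²) = √321.71 = 17.936

min=[-16.700,8.900,4.400] max=[-5.200,17.800,14.900] diag=17.936


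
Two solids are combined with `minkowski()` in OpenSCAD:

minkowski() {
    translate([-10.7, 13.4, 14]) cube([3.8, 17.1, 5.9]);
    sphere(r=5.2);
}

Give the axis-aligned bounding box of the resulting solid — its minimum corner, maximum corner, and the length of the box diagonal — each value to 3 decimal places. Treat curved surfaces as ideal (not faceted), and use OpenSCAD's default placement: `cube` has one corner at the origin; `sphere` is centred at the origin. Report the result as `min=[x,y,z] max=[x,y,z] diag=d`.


min=[-15.900,8.200,8.800] max=[-1.700,35.700,25.100] diag=34.980

A = translate([-10.7, 13.4, 14]) cube([3.8, 17.1, 5.9]) → bbox [-10.7,13.4,14] .. [-6.9,30.5,19.9]
B = sphere(r=5.2) → bbox [-5.2,-5.2,-5.2] .. [5.2,5.2,5.2]
lo = A.lo+B.lo = [-10.7-5.2, 13.4-5.2, 14-5.2] = [-15.900,8.200,8.800]
hi = A.hi+B.hi = [-6.9+5.2, 30.5+5.2, 19.9+5.2] = [-1.700,35.700,25.100]
diag = √(14.2²+27.5²+16.3²) = √1223.58 = 34.980


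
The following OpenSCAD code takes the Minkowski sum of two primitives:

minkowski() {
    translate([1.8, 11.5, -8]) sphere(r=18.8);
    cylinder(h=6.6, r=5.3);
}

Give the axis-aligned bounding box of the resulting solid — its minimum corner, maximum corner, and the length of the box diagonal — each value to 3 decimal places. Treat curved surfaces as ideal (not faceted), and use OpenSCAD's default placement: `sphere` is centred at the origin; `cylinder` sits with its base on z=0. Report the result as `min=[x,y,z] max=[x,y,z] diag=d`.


A = translate([1.8, 11.5, -8]) sphere(r=18.8) → bbox [-17,-7.3,-26.8] .. [20.6,30.3,10.8]
B = cylinder(h=6.6, r=5.3) → bbox [-5.3,-5.3,0] .. [5.3,5.3,6.6]
lo = A.lo+B.lo = [-17-5.3, -7.3-5.3, -26.8+0] = [-22.300,-12.600,-26.800]
hi = A.hi+B.hi = [20.6+5.3, 30.3+5.3, 10.8+6.6] = [25.900,35.600,17.400]
diag = √(48.2²+48.2²+44.2²) = √6600.12 = 81.241

min=[-22.300,-12.600,-26.800] max=[25.900,35.600,17.400] diag=81.241


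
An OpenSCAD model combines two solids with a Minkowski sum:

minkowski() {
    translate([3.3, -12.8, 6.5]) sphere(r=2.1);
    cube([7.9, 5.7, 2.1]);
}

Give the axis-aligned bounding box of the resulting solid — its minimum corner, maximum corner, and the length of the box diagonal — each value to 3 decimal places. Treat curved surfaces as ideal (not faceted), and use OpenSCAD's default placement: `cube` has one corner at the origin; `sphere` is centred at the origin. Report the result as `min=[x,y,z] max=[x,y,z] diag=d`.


min=[1.200,-14.900,4.400] max=[13.300,-5.000,10.700] diag=16.856

A = translate([3.3, -12.8, 6.5]) sphere(r=2.1) → bbox [1.2,-14.9,4.4] .. [5.4,-10.7,8.6]
B = cube([7.9, 5.7, 2.1]) → bbox [0,0,0] .. [7.9,5.7,2.1]
lo = A.lo+B.lo = [1.2+0, -14.9+0, 4.4+0] = [1.200,-14.900,4.400]
hi = A.hi+B.hi = [5.4+7.9, -10.7+5.7, 8.6+2.1] = [13.300,-5.000,10.700]
diag = √(12.1²+9.9²+6.3²) = √284.11 = 16.856


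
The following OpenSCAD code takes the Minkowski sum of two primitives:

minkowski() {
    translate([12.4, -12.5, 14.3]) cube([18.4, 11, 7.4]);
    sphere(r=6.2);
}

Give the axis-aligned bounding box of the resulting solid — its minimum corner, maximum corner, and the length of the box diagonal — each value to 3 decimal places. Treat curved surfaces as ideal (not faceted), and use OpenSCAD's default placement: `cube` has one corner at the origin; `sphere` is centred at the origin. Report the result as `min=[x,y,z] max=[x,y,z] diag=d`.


A = translate([12.4, -12.5, 14.3]) cube([18.4, 11, 7.4]) → bbox [12.4,-12.5,14.3] .. [30.8,-1.5,21.7]
B = sphere(r=6.2) → bbox [-6.2,-6.2,-6.2] .. [6.2,6.2,6.2]
lo = A.lo+B.lo = [12.4-6.2, -12.5-6.2, 14.3-6.2] = [6.200,-18.700,8.100]
hi = A.hi+B.hi = [30.8+6.2, -1.5+6.2, 21.7+6.2] = [37.000,4.700,27.900]
diag = √(30.8²+23.4²+19.8²) = √1888.24 = 43.454

min=[6.200,-18.700,8.100] max=[37.000,4.700,27.900] diag=43.454


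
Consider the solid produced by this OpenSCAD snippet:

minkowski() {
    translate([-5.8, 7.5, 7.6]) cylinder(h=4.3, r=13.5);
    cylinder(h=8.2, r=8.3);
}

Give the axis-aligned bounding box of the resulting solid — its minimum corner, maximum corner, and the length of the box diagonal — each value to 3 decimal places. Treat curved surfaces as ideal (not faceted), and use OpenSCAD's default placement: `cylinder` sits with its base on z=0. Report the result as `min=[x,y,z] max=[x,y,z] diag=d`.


A = translate([-5.8, 7.5, 7.6]) cylinder(h=4.3, r=13.5) → bbox [-19.3,-6,7.6] .. [7.7,21,11.9]
B = cylinder(h=8.2, r=8.3) → bbox [-8.3,-8.3,0] .. [8.3,8.3,8.2]
lo = A.lo+B.lo = [-19.3-8.3, -6-8.3, 7.6+0] = [-27.600,-14.300,7.600]
hi = A.hi+B.hi = [7.7+8.3, 21+8.3, 11.9+8.2] = [16.000,29.300,20.100]
diag = √(43.6²+43.6²+12.5²) = √3958.17 = 62.914

min=[-27.600,-14.300,7.600] max=[16.000,29.300,20.100] diag=62.914


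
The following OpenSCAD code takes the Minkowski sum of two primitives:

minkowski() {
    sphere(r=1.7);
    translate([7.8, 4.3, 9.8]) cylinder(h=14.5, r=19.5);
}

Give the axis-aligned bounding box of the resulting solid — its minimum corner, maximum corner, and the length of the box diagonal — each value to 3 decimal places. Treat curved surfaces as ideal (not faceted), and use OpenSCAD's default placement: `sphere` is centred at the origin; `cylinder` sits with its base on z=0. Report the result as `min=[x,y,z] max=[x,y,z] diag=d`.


min=[-13.400,-16.900,8.100] max=[29.000,25.500,26.000] diag=62.577

A = translate([7.8, 4.3, 9.8]) cylinder(h=14.5, r=19.5) → bbox [-11.7,-15.2,9.8] .. [27.3,23.8,24.3]
B = sphere(r=1.7) → bbox [-1.7,-1.7,-1.7] .. [1.7,1.7,1.7]
lo = A.lo+B.lo = [-11.7-1.7, -15.2-1.7, 9.8-1.7] = [-13.400,-16.900,8.100]
hi = A.hi+B.hi = [27.3+1.7, 23.8+1.7, 24.3+1.7] = [29.000,25.500,26.000]
diag = √(42.4²+42.4²+17.9²) = √3915.93 = 62.577


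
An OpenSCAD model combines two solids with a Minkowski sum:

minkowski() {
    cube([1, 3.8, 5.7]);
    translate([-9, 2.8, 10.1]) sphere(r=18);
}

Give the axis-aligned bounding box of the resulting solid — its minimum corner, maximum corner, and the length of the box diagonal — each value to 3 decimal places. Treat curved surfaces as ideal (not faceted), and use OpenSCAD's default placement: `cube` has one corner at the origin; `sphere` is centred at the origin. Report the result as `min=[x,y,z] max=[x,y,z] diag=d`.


A = translate([-9, 2.8, 10.1]) sphere(r=18) → bbox [-27,-15.2,-7.9] .. [9,20.8,28.1]
B = cube([1, 3.8, 5.7]) → bbox [0,0,0] .. [1,3.8,5.7]
lo = A.lo+B.lo = [-27+0, -15.2+0, -7.9+0] = [-27.000,-15.200,-7.900]
hi = A.hi+B.hi = [9+1, 20.8+3.8, 28.1+5.7] = [10.000,24.600,33.800]
diag = √(37²+39.8²+41.7²) = √4691.93 = 68.498

min=[-27.000,-15.200,-7.900] max=[10.000,24.600,33.800] diag=68.498


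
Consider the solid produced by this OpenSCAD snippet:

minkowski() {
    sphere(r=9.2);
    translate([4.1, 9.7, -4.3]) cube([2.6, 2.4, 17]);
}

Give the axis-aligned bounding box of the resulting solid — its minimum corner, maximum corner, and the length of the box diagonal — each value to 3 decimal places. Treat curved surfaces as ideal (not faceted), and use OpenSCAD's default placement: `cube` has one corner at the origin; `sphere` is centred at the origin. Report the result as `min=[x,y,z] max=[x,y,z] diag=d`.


A = translate([4.1, 9.7, -4.3]) cube([2.6, 2.4, 17]) → bbox [4.1,9.7,-4.3] .. [6.7,12.1,12.7]
B = sphere(r=9.2) → bbox [-9.2,-9.2,-9.2] .. [9.2,9.2,9.2]
lo = A.lo+B.lo = [4.1-9.2, 9.7-9.2, -4.3-9.2] = [-5.100,0.500,-13.500]
hi = A.hi+B.hi = [6.7+9.2, 12.1+9.2, 12.7+9.2] = [15.900,21.300,21.900]
diag = √(21²+20.8²+35.4²) = √2126.8 = 46.117

min=[-5.100,0.500,-13.500] max=[15.900,21.300,21.900] diag=46.117


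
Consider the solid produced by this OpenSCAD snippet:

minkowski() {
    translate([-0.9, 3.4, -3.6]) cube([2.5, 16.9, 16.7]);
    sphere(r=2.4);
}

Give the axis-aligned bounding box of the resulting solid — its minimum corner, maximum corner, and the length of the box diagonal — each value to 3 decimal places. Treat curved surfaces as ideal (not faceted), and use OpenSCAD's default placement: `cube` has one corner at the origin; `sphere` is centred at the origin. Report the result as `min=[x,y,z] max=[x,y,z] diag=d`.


min=[-3.300,1.000,-6.000] max=[4.000,22.700,15.500] diag=31.407

A = translate([-0.9, 3.4, -3.6]) cube([2.5, 16.9, 16.7]) → bbox [-0.9,3.4,-3.6] .. [1.6,20.3,13.1]
B = sphere(r=2.4) → bbox [-2.4,-2.4,-2.4] .. [2.4,2.4,2.4]
lo = A.lo+B.lo = [-0.9-2.4, 3.4-2.4, -3.6-2.4] = [-3.300,1.000,-6.000]
hi = A.hi+B.hi = [1.6+2.4, 20.3+2.4, 13.1+2.4] = [4.000,22.700,15.500]
diag = √(7.3²+21.7²+21.5²) = √986.43 = 31.407
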